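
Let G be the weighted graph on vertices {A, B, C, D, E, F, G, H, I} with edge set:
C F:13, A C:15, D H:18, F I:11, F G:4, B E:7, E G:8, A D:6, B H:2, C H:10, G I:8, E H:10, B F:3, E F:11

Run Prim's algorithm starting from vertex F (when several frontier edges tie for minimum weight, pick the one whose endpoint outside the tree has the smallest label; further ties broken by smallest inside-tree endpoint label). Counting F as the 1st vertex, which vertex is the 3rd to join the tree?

H

Prim, starting at F.
Step 1: frontier [B F 3, F G 4, E F 11, F I 11, C F 13] → take B F (3); add B.
Step 2: frontier [B H 2, B E 7, F G 4, E F 11, F I 11, C F 13] → take B H (2); add H.
Step 3: frontier [B E 7, F G 4, E F 11, F I 11, C F 13, C H 10, E H 10, D H 18] → take F G (4); add G.
Step 4: frontier [B E 7, E F 11, F I 11, C F 13, E G 8, G I 8, C H 10, E H 10, D H 18] → take B E (7); add E.
Step 5: frontier [F I 11, C F 13, G I 8, C H 10, D H 18] → take G I (8); add I.
Step 6: frontier [C F 13, C H 10, D H 18] → take C H (10); add C.
Step 7: frontier [A C 15, D H 18] → take A C (15); add A.
Step 8: frontier [A D 6, D H 18] → take A D (6); add D.
Vertex order: F, B, H, G, E, I, C, A, D. The 3rd vertex is H.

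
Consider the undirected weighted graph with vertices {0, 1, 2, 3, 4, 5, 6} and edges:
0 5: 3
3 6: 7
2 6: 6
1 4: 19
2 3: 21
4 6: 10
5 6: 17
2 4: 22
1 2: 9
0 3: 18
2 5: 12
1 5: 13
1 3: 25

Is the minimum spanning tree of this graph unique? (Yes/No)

Yes

Kruskal: consider edges lightest-first.
0 5 (3): add — endpoints in different components.
2 6 (6): add — endpoints in different components.
3 6 (7): add — endpoints in different components.
1 2 (9): add — endpoints in different components.
4 6 (10): add — endpoints in different components.
2 5 (12): add — endpoints in different components.
Every non-tree edge has weight strictly greater than the heaviest edge on the tree path between its endpoints, so the MST is unique.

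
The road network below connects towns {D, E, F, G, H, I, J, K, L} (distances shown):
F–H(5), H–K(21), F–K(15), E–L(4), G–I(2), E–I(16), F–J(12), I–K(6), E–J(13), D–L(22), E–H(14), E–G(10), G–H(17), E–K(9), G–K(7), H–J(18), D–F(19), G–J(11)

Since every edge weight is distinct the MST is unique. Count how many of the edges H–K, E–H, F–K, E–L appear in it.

1

Kruskal's algorithm — process edges by increasing weight (ties by edge label):
G–I (2): add — endpoints in different components.
E–L (4): add — endpoints in different components.
F–H (5): add — endpoints in different components.
I–K (6): add — endpoints in different components.
G–K (7): skip — G and K already connected.
E–K (9): add — endpoints in different components.
E–G (10): skip — E and G already connected.
G–J (11): add — endpoints in different components.
F–J (12): add — endpoints in different components.
E–J (13): skip — E and J already connected.
E–H (14): skip — E and H already connected.
F–K (15): skip — F and K already connected.
E–I (16): skip — E and I already connected.
G–H (17): skip — G and H already connected.
H–J (18): skip — H and J already connected.
D–F (19): add — endpoints in different components.
MST edge set: {G–I, E–L, F–H, I–K, E–K, G–J, F–J, D–F}.
Of the listed edges, {E–L} are in the MST → 1.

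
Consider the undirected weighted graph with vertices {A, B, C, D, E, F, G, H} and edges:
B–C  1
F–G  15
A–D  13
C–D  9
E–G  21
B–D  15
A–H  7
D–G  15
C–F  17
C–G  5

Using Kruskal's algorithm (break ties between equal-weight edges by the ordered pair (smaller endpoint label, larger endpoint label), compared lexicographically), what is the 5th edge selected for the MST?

A-D

Kruskal: consider edges lightest-first.
B–C (1): add — endpoints in different components.
C–G (5): add — endpoints in different components.
A–H (7): add — endpoints in different components.
C–D (9): add — endpoints in different components.
A–D (13): add — endpoints in different components.
B–D (15): skip — B and D already connected.
D–G (15): skip — D and G already connected.
F–G (15): add — endpoints in different components.
C–F (17): skip — C and F already connected.
E–G (21): add — endpoints in different components.
The 5th edge added is A–D.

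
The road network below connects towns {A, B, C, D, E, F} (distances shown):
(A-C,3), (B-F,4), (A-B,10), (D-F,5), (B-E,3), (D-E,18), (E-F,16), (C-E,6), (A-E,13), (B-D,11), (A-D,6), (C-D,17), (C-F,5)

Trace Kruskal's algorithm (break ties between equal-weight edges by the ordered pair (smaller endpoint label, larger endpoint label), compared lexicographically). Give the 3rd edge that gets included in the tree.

B-F

Kruskal's algorithm — process edges by increasing weight (ties by edge label):
A-C (3): add — endpoints in different components.
B-E (3): add — endpoints in different components.
B-F (4): add — endpoints in different components.
C-F (5): add — endpoints in different components.
D-F (5): add — endpoints in different components.
The 3rd edge added is B-F.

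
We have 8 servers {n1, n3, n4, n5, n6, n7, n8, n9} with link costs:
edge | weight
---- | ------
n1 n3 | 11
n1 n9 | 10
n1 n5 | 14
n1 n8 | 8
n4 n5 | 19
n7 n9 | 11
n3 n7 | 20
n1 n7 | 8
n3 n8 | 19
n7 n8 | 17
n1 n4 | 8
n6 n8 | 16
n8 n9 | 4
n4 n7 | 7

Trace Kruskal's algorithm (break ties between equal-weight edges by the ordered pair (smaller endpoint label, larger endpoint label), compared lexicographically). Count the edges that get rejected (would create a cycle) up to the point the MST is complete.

3

Sort edges by weight, then run Kruskal:
n8 n9 (4): add — endpoints in different components.
n4 n7 (7): add — endpoints in different components.
n1 n4 (8): add — endpoints in different components.
n1 n7 (8): skip — n7 and n1 already connected.
n1 n8 (8): add — endpoints in different components.
n1 n9 (10): skip — n9 and n1 already connected.
n1 n3 (11): add — endpoints in different components.
n7 n9 (11): skip — n9 and n7 already connected.
n1 n5 (14): add — endpoints in different components.
n6 n8 (16): add — endpoints in different components.
Edges rejected before the tree was complete: 3.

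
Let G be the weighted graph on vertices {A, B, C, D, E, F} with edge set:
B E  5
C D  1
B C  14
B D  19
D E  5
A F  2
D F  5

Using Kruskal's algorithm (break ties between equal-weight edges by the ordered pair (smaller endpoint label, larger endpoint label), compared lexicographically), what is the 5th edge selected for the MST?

Kruskal's algorithm — process edges by increasing weight (ties by edge label):
C D (1): add. Components now {A} {B} {C,D} {E} {F}
A F (2): add. Components now {A,F} {B} {C,D} {E}
B E (5): add. Components now {A,F} {B,E} {C,D}
D E (5): add. Components now {A,F} {B,C,D,E}
D F (5): add. Components now {A,B,C,D,E,F}
The 5th edge added is D F.

D-F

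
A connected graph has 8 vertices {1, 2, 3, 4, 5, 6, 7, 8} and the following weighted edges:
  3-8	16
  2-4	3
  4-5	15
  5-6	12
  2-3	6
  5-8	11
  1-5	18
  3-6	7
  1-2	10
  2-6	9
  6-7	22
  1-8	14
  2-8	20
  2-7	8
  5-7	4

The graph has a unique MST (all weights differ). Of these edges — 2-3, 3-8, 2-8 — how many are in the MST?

Kruskal: consider edges lightest-first.
2-4 (3): add — endpoints in different components.
5-7 (4): add — endpoints in different components.
2-3 (6): add — endpoints in different components.
3-6 (7): add — endpoints in different components.
2-7 (8): add — endpoints in different components.
2-6 (9): skip — 2 and 6 already connected.
1-2 (10): add — endpoints in different components.
5-8 (11): add — endpoints in different components.
MST edge set: {2-4, 5-7, 2-3, 3-6, 2-7, 1-2, 5-8}.
Of the listed edges, {2-3} are in the MST → 1.

1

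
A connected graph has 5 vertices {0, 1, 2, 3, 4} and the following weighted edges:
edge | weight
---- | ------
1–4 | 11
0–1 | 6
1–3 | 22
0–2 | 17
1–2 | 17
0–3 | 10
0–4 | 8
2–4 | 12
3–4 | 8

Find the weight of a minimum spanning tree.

Sort edges by weight, then run Kruskal:
0–1 (6): add — endpoints in different components.
0–4 (8): add — endpoints in different components.
3–4 (8): add — endpoints in different components.
0–3 (10): skip — 0 and 3 already connected.
1–4 (11): skip — 1 and 4 already connected.
2–4 (12): add — endpoints in different components.
MST edges: 0–1, 0–4, 3–4, 2–4; total weight 6+8+8+12 = 34.

34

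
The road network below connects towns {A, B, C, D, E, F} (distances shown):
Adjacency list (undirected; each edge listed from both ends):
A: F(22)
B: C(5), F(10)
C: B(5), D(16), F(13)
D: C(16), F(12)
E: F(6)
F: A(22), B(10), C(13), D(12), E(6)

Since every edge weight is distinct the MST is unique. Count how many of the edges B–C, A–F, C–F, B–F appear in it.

3

Kruskal: consider edges lightest-first.
B–C (5): add. Components now {A} {B,C} {D} {E} {F}
E–F (6): add. Components now {A} {B,C} {D} {E,F}
B–F (10): add. Components now {A} {B,C,E,F} {D}
D–F (12): add. Components now {A} {B,C,D,E,F}
C–F (13): skip — C and F already connected.
C–D (16): skip — C and D already connected.
A–F (22): add. Components now {A,B,C,D,E,F}
MST edge set: {B–C, E–F, B–F, D–F, A–F}.
Of the listed edges, {B–C, A–F, B–F} are in the MST → 3.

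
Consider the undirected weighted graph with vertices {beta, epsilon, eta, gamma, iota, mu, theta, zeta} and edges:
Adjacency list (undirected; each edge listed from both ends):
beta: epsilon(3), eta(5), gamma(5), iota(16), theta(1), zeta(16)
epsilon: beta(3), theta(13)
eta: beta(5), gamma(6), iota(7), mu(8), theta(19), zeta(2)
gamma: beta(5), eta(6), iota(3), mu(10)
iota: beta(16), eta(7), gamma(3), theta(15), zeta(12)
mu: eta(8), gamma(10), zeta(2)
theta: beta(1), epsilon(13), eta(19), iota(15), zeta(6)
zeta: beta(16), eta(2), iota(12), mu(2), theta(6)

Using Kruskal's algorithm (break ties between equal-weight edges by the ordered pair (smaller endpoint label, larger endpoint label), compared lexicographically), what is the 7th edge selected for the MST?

Kruskal: consider edges lightest-first.
beta-theta (1): add — endpoints in different components.
eta-zeta (2): add — endpoints in different components.
mu-zeta (2): add — endpoints in different components.
beta-epsilon (3): add — endpoints in different components.
gamma-iota (3): add — endpoints in different components.
beta-eta (5): add — endpoints in different components.
beta-gamma (5): add — endpoints in different components.
The 7th edge added is beta-gamma.

beta-gamma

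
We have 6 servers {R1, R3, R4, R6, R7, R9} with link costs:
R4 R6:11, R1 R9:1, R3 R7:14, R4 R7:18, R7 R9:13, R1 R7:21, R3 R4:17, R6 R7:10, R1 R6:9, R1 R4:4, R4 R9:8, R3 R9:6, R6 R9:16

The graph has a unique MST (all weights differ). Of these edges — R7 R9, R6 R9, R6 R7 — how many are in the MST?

Kruskal's algorithm — process edges by increasing weight (ties by edge label):
R1 R9 (1): add. Components now {R3} {R1,R9} {R4} {R7} {R6}
R1 R4 (4): add. Components now {R3} {R1,R4,R9} {R7} {R6}
R3 R9 (6): add. Components now {R1,R3,R4,R9} {R7} {R6}
R4 R9 (8): skip — R9 and R4 already connected.
R1 R6 (9): add. Components now {R1,R3,R4,R6,R9} {R7}
R6 R7 (10): add. Components now {R1,R3,R4,R6,R7,R9}
MST edge set: {R1 R9, R1 R4, R3 R9, R1 R6, R6 R7}.
Of the listed edges, {R6 R7} are in the MST → 1.

1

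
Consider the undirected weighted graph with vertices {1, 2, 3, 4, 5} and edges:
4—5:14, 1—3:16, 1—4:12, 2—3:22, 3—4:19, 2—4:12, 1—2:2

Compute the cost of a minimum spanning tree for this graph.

Grow the tree from 3 using Prim:
Step 1: cheapest edge leaving the tree is 1—3 (16); add 1.
Step 2: cheapest edge leaving the tree is 1—2 (2); add 2.
Step 3: cheapest edge leaving the tree is 1—4 (12); add 4.
Step 4: cheapest edge leaving the tree is 4—5 (14); add 5.
MST edges: 1—3, 1—2, 1—4, 4—5; total weight 16+2+12+14 = 44.

44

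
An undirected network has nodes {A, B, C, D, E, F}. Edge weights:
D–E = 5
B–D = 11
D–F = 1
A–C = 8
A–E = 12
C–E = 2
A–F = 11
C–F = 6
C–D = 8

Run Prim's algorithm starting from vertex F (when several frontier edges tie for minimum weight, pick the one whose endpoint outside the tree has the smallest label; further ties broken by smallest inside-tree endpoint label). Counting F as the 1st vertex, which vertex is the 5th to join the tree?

Prim, starting at F.
Step 1: cheapest edge leaving the tree is D–F (1); add D.
Step 2: cheapest edge leaving the tree is D–E (5); add E.
Step 3: cheapest edge leaving the tree is C–E (2); add C.
Step 4: cheapest edge leaving the tree is A–C (8); add A.
Step 5: cheapest edge leaving the tree is B–D (11); add B.
Vertex order: F, D, E, C, A, B. The 5th vertex is A.

A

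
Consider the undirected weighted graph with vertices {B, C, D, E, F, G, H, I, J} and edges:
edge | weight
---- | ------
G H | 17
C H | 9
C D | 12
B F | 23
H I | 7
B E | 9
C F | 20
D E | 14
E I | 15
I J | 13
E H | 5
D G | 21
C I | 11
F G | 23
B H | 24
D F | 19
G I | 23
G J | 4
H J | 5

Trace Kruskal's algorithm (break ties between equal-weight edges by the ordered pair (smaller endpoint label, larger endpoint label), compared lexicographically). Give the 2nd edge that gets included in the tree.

E-H

Kruskal: consider edges lightest-first.
G J (4): add — endpoints in different components.
E H (5): add — endpoints in different components.
H J (5): add — endpoints in different components.
H I (7): add — endpoints in different components.
B E (9): add — endpoints in different components.
C H (9): add — endpoints in different components.
C I (11): skip — C and I already connected.
C D (12): add — endpoints in different components.
I J (13): skip — I and J already connected.
D E (14): skip — D and E already connected.
E I (15): skip — E and I already connected.
G H (17): skip — G and H already connected.
D F (19): add — endpoints in different components.
The 2nd edge added is E H.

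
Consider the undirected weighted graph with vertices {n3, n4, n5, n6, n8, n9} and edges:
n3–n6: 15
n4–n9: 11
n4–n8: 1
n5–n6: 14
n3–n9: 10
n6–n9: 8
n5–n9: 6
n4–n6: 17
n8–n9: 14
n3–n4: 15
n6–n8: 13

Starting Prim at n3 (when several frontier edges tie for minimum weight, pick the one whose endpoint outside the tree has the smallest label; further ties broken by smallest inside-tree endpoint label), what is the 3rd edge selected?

Prim's algorithm from n3:
Step 1: cheapest edge leaving the tree is n3–n9 (10); add n9.
Step 2: cheapest edge leaving the tree is n5–n9 (6); add n5.
Step 3: cheapest edge leaving the tree is n6–n9 (8); add n6.
Step 4: cheapest edge leaving the tree is n4–n9 (11); add n4.
Step 5: cheapest edge leaving the tree is n4–n8 (1); add n8.
The 3rd edge added is n6–n9.

n6-n9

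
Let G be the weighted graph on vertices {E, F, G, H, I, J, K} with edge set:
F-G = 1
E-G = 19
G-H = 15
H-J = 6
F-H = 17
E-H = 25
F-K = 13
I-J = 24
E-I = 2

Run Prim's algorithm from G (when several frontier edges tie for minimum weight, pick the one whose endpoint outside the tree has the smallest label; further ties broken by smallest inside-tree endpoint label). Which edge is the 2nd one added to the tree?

Grow the tree from G using Prim:
Step 1: cheapest edge leaving the tree is F-G (1); add F.
Step 2: cheapest edge leaving the tree is F-K (13); add K.
Step 3: cheapest edge leaving the tree is G-H (15); add H.
Step 4: cheapest edge leaving the tree is H-J (6); add J.
Step 5: cheapest edge leaving the tree is E-G (19); add E.
Step 6: cheapest edge leaving the tree is E-I (2); add I.
The 2nd edge added is F-K.

F-K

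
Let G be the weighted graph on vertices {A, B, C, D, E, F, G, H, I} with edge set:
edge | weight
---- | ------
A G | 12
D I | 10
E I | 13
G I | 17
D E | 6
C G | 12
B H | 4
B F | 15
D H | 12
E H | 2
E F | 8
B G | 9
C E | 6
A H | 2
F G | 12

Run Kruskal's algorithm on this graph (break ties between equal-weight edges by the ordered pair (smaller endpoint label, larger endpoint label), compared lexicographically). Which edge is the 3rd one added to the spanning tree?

Kruskal's algorithm — process edges by increasing weight (ties by edge label):
A H (2): add — endpoints in different components.
E H (2): add — endpoints in different components.
B H (4): add — endpoints in different components.
C E (6): add — endpoints in different components.
D E (6): add — endpoints in different components.
E F (8): add — endpoints in different components.
B G (9): add — endpoints in different components.
D I (10): add — endpoints in different components.
The 3rd edge added is B H.

B-H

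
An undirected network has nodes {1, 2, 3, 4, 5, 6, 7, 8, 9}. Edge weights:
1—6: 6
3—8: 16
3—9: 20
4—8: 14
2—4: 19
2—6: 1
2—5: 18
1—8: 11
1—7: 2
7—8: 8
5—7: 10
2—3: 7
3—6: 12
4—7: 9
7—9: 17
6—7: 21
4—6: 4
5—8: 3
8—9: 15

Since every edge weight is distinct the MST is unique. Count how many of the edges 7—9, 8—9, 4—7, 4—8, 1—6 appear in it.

Kruskal's algorithm — process edges by increasing weight (ties by edge label):
2—6 (1): add — endpoints in different components.
1—7 (2): add — endpoints in different components.
5—8 (3): add — endpoints in different components.
4—6 (4): add — endpoints in different components.
1—6 (6): add — endpoints in different components.
2—3 (7): add — endpoints in different components.
7—8 (8): add — endpoints in different components.
4—7 (9): skip — 4 and 7 already connected.
5—7 (10): skip — 5 and 7 already connected.
1—8 (11): skip — 1 and 8 already connected.
3—6 (12): skip — 3 and 6 already connected.
4—8 (14): skip — 4 and 8 already connected.
8—9 (15): add — endpoints in different components.
MST edge set: {2—6, 1—7, 5—8, 4—6, 1—6, 2—3, 7—8, 8—9}.
Of the listed edges, {8—9, 1—6} are in the MST → 2.

2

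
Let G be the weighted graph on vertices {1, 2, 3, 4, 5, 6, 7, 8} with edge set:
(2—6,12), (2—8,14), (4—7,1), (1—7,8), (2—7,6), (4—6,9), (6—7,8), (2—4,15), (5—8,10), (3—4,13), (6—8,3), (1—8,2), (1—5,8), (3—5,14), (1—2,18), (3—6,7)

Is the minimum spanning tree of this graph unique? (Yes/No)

Kruskal's algorithm — process edges by increasing weight (ties by edge label):
4—7 (1): add — endpoints in different components.
1—8 (2): add — endpoints in different components.
6—8 (3): add — endpoints in different components.
2—7 (6): add — endpoints in different components.
3—6 (7): add — endpoints in different components.
1—5 (8): add — endpoints in different components.
1—7 (8): add — endpoints in different components.
Non-tree edge 6—7 has weight 8, equal to the heaviest edge on its tree cycle — swapping gives another MST of the same weight. Not unique.

No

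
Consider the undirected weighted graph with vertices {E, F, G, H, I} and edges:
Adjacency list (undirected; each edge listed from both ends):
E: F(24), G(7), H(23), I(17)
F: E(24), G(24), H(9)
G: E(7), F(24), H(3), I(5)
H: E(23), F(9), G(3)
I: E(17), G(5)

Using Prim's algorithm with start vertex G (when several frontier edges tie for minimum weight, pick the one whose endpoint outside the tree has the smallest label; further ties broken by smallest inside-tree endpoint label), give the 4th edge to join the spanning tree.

Prim, starting at G.
Step 1: cheapest edge leaving the tree is G-H (3); add H.
Step 2: cheapest edge leaving the tree is G-I (5); add I.
Step 3: cheapest edge leaving the tree is E-G (7); add E.
Step 4: cheapest edge leaving the tree is F-H (9); add F.
The 4th edge added is F-H.

F-H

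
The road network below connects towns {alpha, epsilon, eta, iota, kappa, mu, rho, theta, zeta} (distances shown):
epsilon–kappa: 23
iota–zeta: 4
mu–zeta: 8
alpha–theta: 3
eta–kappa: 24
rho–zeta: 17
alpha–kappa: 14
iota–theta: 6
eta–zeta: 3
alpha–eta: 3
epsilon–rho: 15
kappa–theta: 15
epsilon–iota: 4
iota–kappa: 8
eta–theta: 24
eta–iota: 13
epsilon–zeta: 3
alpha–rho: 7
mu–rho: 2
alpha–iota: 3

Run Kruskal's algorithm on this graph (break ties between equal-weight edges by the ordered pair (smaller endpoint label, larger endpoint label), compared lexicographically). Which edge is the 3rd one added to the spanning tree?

Kruskal's algorithm — process edges by increasing weight (ties by edge label):
mu–rho (2): add — endpoints in different components.
alpha–eta (3): add — endpoints in different components.
alpha–iota (3): add — endpoints in different components.
alpha–theta (3): add — endpoints in different components.
epsilon–zeta (3): add — endpoints in different components.
eta–zeta (3): add — endpoints in different components.
epsilon–iota (4): skip — epsilon and iota already connected.
iota–zeta (4): skip — zeta and iota already connected.
iota–theta (6): skip — theta and iota already connected.
alpha–rho (7): add — endpoints in different components.
iota–kappa (8): add — endpoints in different components.
The 3rd edge added is alpha–iota.

alpha-iota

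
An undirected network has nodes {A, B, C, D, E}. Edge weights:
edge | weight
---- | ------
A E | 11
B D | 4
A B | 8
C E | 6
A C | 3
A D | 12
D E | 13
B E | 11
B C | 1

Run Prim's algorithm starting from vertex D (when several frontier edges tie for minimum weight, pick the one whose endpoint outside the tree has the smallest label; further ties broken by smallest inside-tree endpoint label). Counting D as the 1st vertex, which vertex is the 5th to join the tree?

Grow the tree from D using Prim:
Step 1: frontier [B D 4, A D 12, D E 13] → take B D (4); add B.
Step 2: frontier [B C 1, A B 8, B E 11, A D 12, D E 13] → take B C (1); add C.
Step 3: frontier [A B 8, B E 11, A C 3, C E 6, A D 12, D E 13] → take A C (3); add A.
Step 4: frontier [A E 11, B E 11, C E 6, D E 13] → take C E (6); add E.
Vertex order: D, B, C, A, E. The 5th vertex is E.

E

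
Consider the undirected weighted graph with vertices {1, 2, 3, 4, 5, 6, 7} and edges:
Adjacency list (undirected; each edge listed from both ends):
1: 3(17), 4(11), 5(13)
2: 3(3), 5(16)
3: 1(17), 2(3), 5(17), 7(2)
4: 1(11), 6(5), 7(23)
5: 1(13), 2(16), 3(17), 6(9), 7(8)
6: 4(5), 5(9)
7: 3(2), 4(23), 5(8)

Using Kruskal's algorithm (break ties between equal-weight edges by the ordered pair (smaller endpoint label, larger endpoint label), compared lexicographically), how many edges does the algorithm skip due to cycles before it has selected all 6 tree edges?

0

Kruskal's algorithm — process edges by increasing weight (ties by edge label):
3-7 (2): add — endpoints in different components.
2-3 (3): add — endpoints in different components.
4-6 (5): add — endpoints in different components.
5-7 (8): add — endpoints in different components.
5-6 (9): add — endpoints in different components.
1-4 (11): add — endpoints in different components.
Edges rejected before the tree was complete: 0.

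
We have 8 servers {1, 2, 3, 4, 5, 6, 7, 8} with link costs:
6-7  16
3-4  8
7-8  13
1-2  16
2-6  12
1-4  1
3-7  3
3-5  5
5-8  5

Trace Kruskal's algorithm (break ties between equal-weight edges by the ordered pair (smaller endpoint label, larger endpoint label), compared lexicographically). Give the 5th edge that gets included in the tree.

Sort edges by weight, then run Kruskal:
1-4 (1): add — endpoints in different components.
3-7 (3): add — endpoints in different components.
3-5 (5): add — endpoints in different components.
5-8 (5): add — endpoints in different components.
3-4 (8): add — endpoints in different components.
2-6 (12): add — endpoints in different components.
7-8 (13): skip — 7 and 8 already connected.
1-2 (16): add — endpoints in different components.
The 5th edge added is 3-4.

3-4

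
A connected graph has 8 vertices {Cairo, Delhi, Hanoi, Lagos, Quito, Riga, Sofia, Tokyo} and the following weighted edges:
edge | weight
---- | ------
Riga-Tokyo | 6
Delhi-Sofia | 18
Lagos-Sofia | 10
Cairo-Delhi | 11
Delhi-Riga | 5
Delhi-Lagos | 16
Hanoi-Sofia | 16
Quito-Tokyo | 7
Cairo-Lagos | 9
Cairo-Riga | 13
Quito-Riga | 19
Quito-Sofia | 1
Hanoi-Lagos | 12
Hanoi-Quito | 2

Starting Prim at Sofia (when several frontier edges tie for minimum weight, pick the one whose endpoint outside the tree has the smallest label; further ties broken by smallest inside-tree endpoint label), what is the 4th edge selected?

Riga-Tokyo

Grow the tree from Sofia using Prim:
Step 1: cheapest edge leaving the tree is Quito-Sofia (1); add Quito.
Step 2: cheapest edge leaving the tree is Hanoi-Quito (2); add Hanoi.
Step 3: cheapest edge leaving the tree is Quito-Tokyo (7); add Tokyo.
Step 4: cheapest edge leaving the tree is Riga-Tokyo (6); add Riga.
Step 5: cheapest edge leaving the tree is Delhi-Riga (5); add Delhi.
Step 6: cheapest edge leaving the tree is Lagos-Sofia (10); add Lagos.
Step 7: cheapest edge leaving the tree is Cairo-Lagos (9); add Cairo.
The 4th edge added is Riga-Tokyo.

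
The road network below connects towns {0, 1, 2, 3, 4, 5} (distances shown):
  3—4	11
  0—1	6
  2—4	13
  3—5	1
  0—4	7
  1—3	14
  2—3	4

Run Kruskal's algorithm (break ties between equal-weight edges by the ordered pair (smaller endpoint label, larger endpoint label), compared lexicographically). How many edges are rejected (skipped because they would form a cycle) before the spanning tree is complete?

Kruskal's algorithm — process edges by increasing weight (ties by edge label):
3—5 (1): add — endpoints in different components.
2—3 (4): add — endpoints in different components.
0—1 (6): add — endpoints in different components.
0—4 (7): add — endpoints in different components.
3—4 (11): add — endpoints in different components.
Edges rejected before the tree was complete: 0.

0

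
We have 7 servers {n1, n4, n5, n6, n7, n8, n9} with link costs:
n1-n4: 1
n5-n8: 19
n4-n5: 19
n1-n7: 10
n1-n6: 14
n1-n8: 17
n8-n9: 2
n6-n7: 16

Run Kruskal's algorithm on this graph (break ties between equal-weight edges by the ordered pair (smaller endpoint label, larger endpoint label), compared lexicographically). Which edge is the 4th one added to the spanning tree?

n1-n6

Kruskal: consider edges lightest-first.
n1-n4 (1): add. Components now {n5} {n9} {n6} {n8} {n7} {n1,n4}
n8-n9 (2): add. Components now {n5} {n8,n9} {n6} {n7} {n1,n4}
n1-n7 (10): add. Components now {n5} {n8,n9} {n6} {n1,n4,n7}
n1-n6 (14): add. Components now {n5} {n8,n9} {n1,n4,n6,n7}
n6-n7 (16): skip — n6 and n7 already connected.
n1-n8 (17): add. Components now {n5} {n1,n4,n6,n7,n8,n9}
n4-n5 (19): add. Components now {n1,n4,n5,n6,n7,n8,n9}
The 4th edge added is n1-n6.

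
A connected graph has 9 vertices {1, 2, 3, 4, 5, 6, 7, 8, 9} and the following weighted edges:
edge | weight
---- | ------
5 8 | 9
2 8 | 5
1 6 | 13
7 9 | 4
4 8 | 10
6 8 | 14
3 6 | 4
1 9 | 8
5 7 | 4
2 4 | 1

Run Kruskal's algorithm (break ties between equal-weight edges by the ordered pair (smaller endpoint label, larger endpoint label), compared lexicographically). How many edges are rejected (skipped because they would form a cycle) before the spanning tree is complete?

Kruskal's algorithm — process edges by increasing weight (ties by edge label):
2 4 (1): add — endpoints in different components.
3 6 (4): add — endpoints in different components.
5 7 (4): add — endpoints in different components.
7 9 (4): add — endpoints in different components.
2 8 (5): add — endpoints in different components.
1 9 (8): add — endpoints in different components.
5 8 (9): add — endpoints in different components.
4 8 (10): skip — 4 and 8 already connected.
1 6 (13): add — endpoints in different components.
Edges rejected before the tree was complete: 1.

1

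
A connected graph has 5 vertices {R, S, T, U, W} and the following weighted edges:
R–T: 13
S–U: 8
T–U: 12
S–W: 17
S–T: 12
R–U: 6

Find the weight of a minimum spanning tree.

Kruskal's algorithm — process edges by increasing weight (ties by edge label):
R–U (6): add — endpoints in different components.
S–U (8): add — endpoints in different components.
S–T (12): add — endpoints in different components.
T–U (12): skip — U and T already connected.
R–T (13): skip — R and T already connected.
S–W (17): add — endpoints in different components.
MST edges: R–U, S–U, S–T, S–W; total weight 6+8+12+17 = 43.

43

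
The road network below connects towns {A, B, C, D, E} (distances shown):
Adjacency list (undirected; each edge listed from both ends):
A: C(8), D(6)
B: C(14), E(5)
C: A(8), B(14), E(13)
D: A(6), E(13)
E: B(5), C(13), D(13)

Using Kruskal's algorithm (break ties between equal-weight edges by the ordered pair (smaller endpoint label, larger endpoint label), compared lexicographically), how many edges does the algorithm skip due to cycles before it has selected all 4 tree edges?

Kruskal: consider edges lightest-first.
B–E (5): add. Components now {A} {B,E} {C} {D}
A–D (6): add. Components now {A,D} {B,E} {C}
A–C (8): add. Components now {A,C,D} {B,E}
C–E (13): add. Components now {A,B,C,D,E}
Edges rejected before the tree was complete: 0.

0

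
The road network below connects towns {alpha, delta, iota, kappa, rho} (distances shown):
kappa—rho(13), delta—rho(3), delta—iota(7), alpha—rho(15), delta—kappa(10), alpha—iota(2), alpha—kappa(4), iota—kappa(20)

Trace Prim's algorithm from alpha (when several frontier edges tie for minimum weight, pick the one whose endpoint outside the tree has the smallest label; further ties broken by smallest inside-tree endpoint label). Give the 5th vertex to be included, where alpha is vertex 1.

Prim, starting at alpha.
Step 1: frontier [alpha—iota 2, alpha—kappa 4, alpha—rho 15] → take alpha—iota (2); add iota.
Step 2: frontier [alpha—kappa 4, alpha—rho 15, delta—iota 7, iota—kappa 20] → take alpha—kappa (4); add kappa.
Step 3: frontier [alpha—rho 15, delta—iota 7, delta—kappa 10, kappa—rho 13] → take delta—iota (7); add delta.
Step 4: frontier [alpha—rho 15, delta—rho 3, kappa—rho 13] → take delta—rho (3); add rho.
Vertex order: alpha, iota, kappa, delta, rho. The 5th vertex is rho.

rho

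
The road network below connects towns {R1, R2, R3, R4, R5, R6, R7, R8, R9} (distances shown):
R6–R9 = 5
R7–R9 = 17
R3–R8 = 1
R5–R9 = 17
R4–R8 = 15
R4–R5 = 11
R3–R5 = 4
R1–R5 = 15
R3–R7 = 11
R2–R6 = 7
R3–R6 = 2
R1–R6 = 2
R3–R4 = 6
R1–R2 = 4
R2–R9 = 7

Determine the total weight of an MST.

Kruskal: consider edges lightest-first.
R3–R8 (1): add — endpoints in different components.
R1–R6 (2): add — endpoints in different components.
R3–R6 (2): add — endpoints in different components.
R1–R2 (4): add — endpoints in different components.
R3–R5 (4): add — endpoints in different components.
R6–R9 (5): add — endpoints in different components.
R3–R4 (6): add — endpoints in different components.
R2–R6 (7): skip — R2 and R6 already connected.
R2–R9 (7): skip — R9 and R2 already connected.
R3–R7 (11): add — endpoints in different components.
MST edges: R3–R8, R1–R6, R3–R6, R1–R2, R3–R5, R6–R9, R3–R4, R3–R7; total weight 1+2+2+4+4+5+6+11 = 35.

35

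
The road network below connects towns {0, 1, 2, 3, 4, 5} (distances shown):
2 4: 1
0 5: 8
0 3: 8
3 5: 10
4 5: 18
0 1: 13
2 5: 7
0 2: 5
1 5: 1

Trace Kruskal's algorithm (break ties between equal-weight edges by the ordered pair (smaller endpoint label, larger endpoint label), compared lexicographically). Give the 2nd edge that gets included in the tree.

2-4

Kruskal: consider edges lightest-first.
1 5 (1): add. Components now {0} {1,5} {2} {3} {4}
2 4 (1): add. Components now {0} {1,5} {2,4} {3}
0 2 (5): add. Components now {0,2,4} {1,5} {3}
2 5 (7): add. Components now {0,1,2,4,5} {3}
0 3 (8): add. Components now {0,1,2,3,4,5}
The 2nd edge added is 2 4.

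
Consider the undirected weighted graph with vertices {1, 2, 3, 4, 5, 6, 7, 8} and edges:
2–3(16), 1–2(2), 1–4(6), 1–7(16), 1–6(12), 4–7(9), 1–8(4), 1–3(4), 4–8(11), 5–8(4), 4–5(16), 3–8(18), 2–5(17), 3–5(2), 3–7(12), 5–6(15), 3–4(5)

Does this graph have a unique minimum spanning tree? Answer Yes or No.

No

Kruskal: consider edges lightest-first.
1–2 (2): add — endpoints in different components.
3–5 (2): add — endpoints in different components.
1–3 (4): add — endpoints in different components.
1–8 (4): add — endpoints in different components.
5–8 (4): skip — 5 and 8 already connected.
3–4 (5): add — endpoints in different components.
1–4 (6): skip — 1 and 4 already connected.
4–7 (9): add — endpoints in different components.
4–8 (11): skip — 4 and 8 already connected.
1–6 (12): add — endpoints in different components.
Non-tree edge 5–8 has weight 4, equal to the heaviest edge on its tree cycle — swapping gives another MST of the same weight. Not unique.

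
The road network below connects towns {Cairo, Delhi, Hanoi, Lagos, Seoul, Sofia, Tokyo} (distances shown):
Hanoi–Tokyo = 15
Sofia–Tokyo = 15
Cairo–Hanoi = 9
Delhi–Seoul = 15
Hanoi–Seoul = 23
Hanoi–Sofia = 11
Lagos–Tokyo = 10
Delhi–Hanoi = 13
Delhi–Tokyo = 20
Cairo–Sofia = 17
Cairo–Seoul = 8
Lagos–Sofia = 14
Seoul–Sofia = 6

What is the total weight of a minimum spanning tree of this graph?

60

Grow the tree from Sofia using Prim:
Step 1: frontier [Seoul–Sofia 6, Hanoi–Sofia 11, Lagos–Sofia 14, Sofia–Tokyo 15, Cairo–Sofia 17] → take Seoul–Sofia (6); add Seoul.
Step 2: frontier [Cairo–Seoul 8, Delhi–Seoul 15, Hanoi–Seoul 23, Hanoi–Sofia 11, Lagos–Sofia 14, Sofia–Tokyo 15, Cairo–Sofia 17] → take Cairo–Seoul (8); add Cairo.
Step 3: frontier [Cairo–Hanoi 9, Delhi–Seoul 15, Hanoi–Seoul 23, Hanoi–Sofia 11, Lagos–Sofia 14, Sofia–Tokyo 15] → take Cairo–Hanoi (9); add Hanoi.
Step 4: frontier [Delhi–Hanoi 13, Hanoi–Tokyo 15, Delhi–Seoul 15, Lagos–Sofia 14, Sofia–Tokyo 15] → take Delhi–Hanoi (13); add Delhi.
Step 5: frontier [Delhi–Tokyo 20, Hanoi–Tokyo 15, Lagos–Sofia 14, Sofia–Tokyo 15] → take Lagos–Sofia (14); add Lagos.
Step 6: frontier [Delhi–Tokyo 20, Hanoi–Tokyo 15, Lagos–Tokyo 10, Sofia–Tokyo 15] → take Lagos–Tokyo (10); add Tokyo.
MST edges: Seoul–Sofia, Cairo–Seoul, Cairo–Hanoi, Delhi–Hanoi, Lagos–Sofia, Lagos–Tokyo; total weight 6+8+9+13+14+10 = 60.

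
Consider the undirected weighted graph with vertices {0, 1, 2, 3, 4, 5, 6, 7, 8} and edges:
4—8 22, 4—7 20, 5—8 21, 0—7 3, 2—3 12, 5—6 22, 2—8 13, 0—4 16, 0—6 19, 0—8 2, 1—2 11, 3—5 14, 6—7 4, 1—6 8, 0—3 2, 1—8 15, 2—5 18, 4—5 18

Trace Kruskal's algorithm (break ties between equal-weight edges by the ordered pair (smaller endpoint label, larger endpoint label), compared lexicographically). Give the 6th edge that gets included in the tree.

Kruskal: consider edges lightest-first.
0—3 (2): add — endpoints in different components.
0—8 (2): add — endpoints in different components.
0—7 (3): add — endpoints in different components.
6—7 (4): add — endpoints in different components.
1—6 (8): add — endpoints in different components.
1—2 (11): add — endpoints in different components.
2—3 (12): skip — 2 and 3 already connected.
2—8 (13): skip — 2 and 8 already connected.
3—5 (14): add — endpoints in different components.
1—8 (15): skip — 1 and 8 already connected.
0—4 (16): add — endpoints in different components.
The 6th edge added is 1—2.

1-2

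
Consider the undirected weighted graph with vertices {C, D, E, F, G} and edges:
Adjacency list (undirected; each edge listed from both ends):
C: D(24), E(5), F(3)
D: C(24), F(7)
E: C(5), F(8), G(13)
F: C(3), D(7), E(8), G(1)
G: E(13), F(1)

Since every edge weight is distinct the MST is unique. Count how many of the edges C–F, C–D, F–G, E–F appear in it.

2

Kruskal: consider edges lightest-first.
F–G (1): add. Components now {C} {D} {E} {F,G}
C–F (3): add. Components now {C,F,G} {D} {E}
C–E (5): add. Components now {C,E,F,G} {D}
D–F (7): add. Components now {C,D,E,F,G}
MST edge set: {F–G, C–F, C–E, D–F}.
Of the listed edges, {C–F, F–G} are in the MST → 2.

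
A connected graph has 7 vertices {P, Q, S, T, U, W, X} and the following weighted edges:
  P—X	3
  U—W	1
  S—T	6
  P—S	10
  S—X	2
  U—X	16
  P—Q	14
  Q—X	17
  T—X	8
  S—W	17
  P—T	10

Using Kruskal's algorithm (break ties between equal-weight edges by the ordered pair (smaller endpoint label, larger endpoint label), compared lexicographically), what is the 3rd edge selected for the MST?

Kruskal's algorithm — process edges by increasing weight (ties by edge label):
U—W (1): add — endpoints in different components.
S—X (2): add — endpoints in different components.
P—X (3): add — endpoints in different components.
S—T (6): add — endpoints in different components.
T—X (8): skip — X and T already connected.
P—S (10): skip — P and S already connected.
P—T (10): skip — P and T already connected.
P—Q (14): add — endpoints in different components.
U—X (16): add — endpoints in different components.
The 3rd edge added is P—X.

P-X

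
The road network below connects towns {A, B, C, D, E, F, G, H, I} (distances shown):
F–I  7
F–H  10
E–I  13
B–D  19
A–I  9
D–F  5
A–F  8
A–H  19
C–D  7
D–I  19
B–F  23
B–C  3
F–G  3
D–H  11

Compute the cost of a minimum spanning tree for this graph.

56

Sort edges by weight, then run Kruskal:
B–C (3): add — endpoints in different components.
F–G (3): add — endpoints in different components.
D–F (5): add — endpoints in different components.
C–D (7): add — endpoints in different components.
F–I (7): add — endpoints in different components.
A–F (8): add — endpoints in different components.
A–I (9): skip — A and I already connected.
F–H (10): add — endpoints in different components.
D–H (11): skip — D and H already connected.
E–I (13): add — endpoints in different components.
MST edges: B–C, F–G, D–F, C–D, F–I, A–F, F–H, E–I; total weight 3+3+5+7+7+8+10+13 = 56.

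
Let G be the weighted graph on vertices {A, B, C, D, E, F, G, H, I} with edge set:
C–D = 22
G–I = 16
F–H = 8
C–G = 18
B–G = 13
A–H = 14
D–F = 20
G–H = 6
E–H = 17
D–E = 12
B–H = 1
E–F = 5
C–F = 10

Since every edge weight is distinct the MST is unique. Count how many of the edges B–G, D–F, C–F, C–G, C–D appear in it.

1

Kruskal: consider edges lightest-first.
B–H (1): add — endpoints in different components.
E–F (5): add — endpoints in different components.
G–H (6): add — endpoints in different components.
F–H (8): add — endpoints in different components.
C–F (10): add — endpoints in different components.
D–E (12): add — endpoints in different components.
B–G (13): skip — B and G already connected.
A–H (14): add — endpoints in different components.
G–I (16): add — endpoints in different components.
MST edge set: {B–H, E–F, G–H, F–H, C–F, D–E, A–H, G–I}.
Of the listed edges, {C–F} are in the MST → 1.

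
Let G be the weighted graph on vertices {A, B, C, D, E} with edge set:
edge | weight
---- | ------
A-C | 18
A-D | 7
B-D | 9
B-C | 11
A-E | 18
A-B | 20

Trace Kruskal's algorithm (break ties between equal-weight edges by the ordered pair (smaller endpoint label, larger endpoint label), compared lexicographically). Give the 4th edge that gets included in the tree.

Kruskal's algorithm — process edges by increasing weight (ties by edge label):
A-D (7): add — endpoints in different components.
B-D (9): add — endpoints in different components.
B-C (11): add — endpoints in different components.
A-C (18): skip — A and C already connected.
A-E (18): add — endpoints in different components.
The 4th edge added is A-E.

A-E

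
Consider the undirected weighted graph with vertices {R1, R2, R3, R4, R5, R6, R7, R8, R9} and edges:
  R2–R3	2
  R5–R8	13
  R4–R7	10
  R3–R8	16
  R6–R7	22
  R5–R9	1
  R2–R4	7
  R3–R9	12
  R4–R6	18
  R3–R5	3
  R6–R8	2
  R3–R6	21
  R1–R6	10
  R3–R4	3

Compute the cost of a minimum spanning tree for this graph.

Prim's algorithm from R3:
Step 1: cheapest edge leaving the tree is R2–R3 (2); add R2.
Step 2: cheapest edge leaving the tree is R3–R4 (3); add R4.
Step 3: cheapest edge leaving the tree is R3–R5 (3); add R5.
Step 4: cheapest edge leaving the tree is R5–R9 (1); add R9.
Step 5: cheapest edge leaving the tree is R4–R7 (10); add R7.
Step 6: cheapest edge leaving the tree is R5–R8 (13); add R8.
Step 7: cheapest edge leaving the tree is R6–R8 (2); add R6.
Step 8: cheapest edge leaving the tree is R1–R6 (10); add R1.
MST edges: R2–R3, R3–R4, R3–R5, R5–R9, R4–R7, R5–R8, R6–R8, R1–R6; total weight 2+3+3+1+10+13+2+10 = 44.

44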